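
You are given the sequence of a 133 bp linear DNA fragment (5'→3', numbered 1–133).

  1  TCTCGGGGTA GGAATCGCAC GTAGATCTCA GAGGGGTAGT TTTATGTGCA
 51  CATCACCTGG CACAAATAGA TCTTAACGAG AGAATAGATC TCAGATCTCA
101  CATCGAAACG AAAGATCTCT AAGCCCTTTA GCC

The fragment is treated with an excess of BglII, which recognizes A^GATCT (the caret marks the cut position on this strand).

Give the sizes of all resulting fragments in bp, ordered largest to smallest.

BglII sites (AGATCT) start at positions 23, 68, 86, 93, 113.
BglII cuts after the first base of each site, so after positions 23, 68, 86, 93, 113.
Linear molecule, 5 cuts → 6 fragments:
  1–23 → 23 bp
  24–68 → 45 bp
  69–86 → 18 bp
  87–93 → 7 bp
  94–113 → 20 bp
  114–133 → 20 bp
Sorted largest to smallest: 45, 23, 20, 20, 18, 7 bp.

45, 23, 20, 20, 18, 7 bp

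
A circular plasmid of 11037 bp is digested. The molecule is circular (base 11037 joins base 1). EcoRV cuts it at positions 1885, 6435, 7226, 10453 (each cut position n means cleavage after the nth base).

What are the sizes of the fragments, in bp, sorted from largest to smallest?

4550, 3227, 2469, 791 bp

Circular molecule, 4 cuts → 4 fragments:
  6435 − 1885 = 4550 bp
  7226 − 6435 = 791 bp
  10453 − 7226 = 3227 bp
  wrap: 11037 − 10453 + 1885 = 2469 bp
Sorted largest to smallest: 4550, 3227, 2469, 791 bp.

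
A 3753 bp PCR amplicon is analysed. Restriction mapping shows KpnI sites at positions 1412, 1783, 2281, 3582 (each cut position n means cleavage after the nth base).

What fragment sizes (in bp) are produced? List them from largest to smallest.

1412, 1301, 498, 371, 171 bp

Linear molecule, 4 cuts → 5 fragments:
  1412 − 0 = 1412 bp
  1783 − 1412 = 371 bp
  2281 − 1783 = 498 bp
  3582 − 2281 = 1301 bp
  3753 − 3582 = 171 bp
Sorted largest to smallest: 1412, 1301, 498, 371, 171 bp.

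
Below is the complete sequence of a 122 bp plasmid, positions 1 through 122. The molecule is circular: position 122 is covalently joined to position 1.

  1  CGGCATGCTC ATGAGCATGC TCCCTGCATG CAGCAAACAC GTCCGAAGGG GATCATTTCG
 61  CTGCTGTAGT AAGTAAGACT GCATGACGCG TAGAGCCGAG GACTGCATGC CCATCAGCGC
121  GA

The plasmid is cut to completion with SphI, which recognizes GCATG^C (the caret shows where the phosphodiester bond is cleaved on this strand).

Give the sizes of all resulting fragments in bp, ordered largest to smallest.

79, 20, 12, 11 bp

SphI sites (GCATGC) start at positions 3, 15, 26, 105.
SphI cuts after base 5 of each site (before the last base), so after positions 7, 19, 30, 109.
Circular molecule, 4 cuts → 4 fragments:
  8–19 → 12 bp
  20–30 → 11 bp
  31–109 → 79 bp
  110–122 then 1–7 → 13 + 7 = 20 bp
Sorted largest to smallest: 79, 20, 12, 11 bp.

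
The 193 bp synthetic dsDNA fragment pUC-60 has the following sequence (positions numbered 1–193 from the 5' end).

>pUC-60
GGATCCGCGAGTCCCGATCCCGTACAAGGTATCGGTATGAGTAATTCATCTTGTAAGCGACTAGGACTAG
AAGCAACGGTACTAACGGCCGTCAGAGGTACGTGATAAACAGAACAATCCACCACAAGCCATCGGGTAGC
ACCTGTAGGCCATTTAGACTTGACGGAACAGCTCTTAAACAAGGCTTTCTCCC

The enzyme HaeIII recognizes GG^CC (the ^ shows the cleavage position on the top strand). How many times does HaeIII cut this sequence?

GGCC occurs starting at positions 87, 148.
HaeIII cuts at 2 sites.

2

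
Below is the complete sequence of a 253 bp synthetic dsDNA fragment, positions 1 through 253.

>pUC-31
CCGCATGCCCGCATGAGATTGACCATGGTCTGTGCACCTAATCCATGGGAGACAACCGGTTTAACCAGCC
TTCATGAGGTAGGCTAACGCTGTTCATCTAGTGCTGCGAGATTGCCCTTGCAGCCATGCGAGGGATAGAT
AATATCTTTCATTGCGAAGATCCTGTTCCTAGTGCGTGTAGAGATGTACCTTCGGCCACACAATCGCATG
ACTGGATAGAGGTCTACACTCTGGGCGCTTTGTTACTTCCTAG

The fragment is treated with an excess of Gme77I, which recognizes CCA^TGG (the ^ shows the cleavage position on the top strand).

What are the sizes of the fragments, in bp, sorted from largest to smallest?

208, 25, 20 bp

Gme77I sites (CCATGG) start at positions 23, 43.
Gme77I cuts after base 3 of each site, so after positions 25, 45.
Linear molecule, 2 cuts → 3 fragments:
  1–25 → 25 bp
  26–45 → 20 bp
  46–253 → 208 bp
Sorted largest to smallest: 208, 25, 20 bp.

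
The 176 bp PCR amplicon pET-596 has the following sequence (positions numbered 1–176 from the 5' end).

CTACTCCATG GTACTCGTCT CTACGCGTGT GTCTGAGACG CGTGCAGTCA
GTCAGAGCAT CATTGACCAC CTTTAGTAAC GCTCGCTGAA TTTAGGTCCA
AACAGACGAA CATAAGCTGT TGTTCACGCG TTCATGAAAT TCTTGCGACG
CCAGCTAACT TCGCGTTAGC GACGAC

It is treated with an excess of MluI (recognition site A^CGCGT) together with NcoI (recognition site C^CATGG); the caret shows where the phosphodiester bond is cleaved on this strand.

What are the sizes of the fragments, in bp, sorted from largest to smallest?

88, 50, 17, 15, 6 bp

MluI sites (ACGCGT) start at positions 23, 38, 126.
MluI cuts after the first base of each site, so after positions 23, 38, 126.
The NcoI site (CCATGG) starts at position 6.
NcoI cuts after the first base of each site, so after position 6.
Combined cut positions: 6, 23, 38, 126.
Linear molecule, 4 cuts → 5 fragments:
  1–6 → 6 bp
  7–23 → 17 bp
  24–38 → 15 bp
  39–126 → 88 bp
  127–176 → 50 bp
Sorted largest to smallest: 88, 50, 17, 15, 6 bp.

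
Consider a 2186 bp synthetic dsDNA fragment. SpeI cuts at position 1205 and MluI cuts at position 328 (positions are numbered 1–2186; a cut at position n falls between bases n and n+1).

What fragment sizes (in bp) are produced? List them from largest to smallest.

981, 877, 328 bp

Combined cut positions (sorted): 328, 1205.
Linear molecule, 2 cuts → 3 fragments:
  328 − 0 = 328 bp
  1205 − 328 = 877 bp
  2186 − 1205 = 981 bp
Sorted largest to smallest: 981, 877, 328 bp.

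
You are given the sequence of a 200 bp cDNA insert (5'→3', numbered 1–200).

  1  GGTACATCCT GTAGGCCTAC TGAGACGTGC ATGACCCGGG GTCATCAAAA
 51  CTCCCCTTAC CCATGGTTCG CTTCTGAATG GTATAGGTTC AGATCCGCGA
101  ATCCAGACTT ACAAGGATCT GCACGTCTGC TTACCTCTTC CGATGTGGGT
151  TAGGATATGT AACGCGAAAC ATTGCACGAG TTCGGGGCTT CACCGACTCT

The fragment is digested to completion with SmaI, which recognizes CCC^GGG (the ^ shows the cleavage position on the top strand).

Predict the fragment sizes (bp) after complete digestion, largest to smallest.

The SmaI site (CCCGGG) starts at position 35.
SmaI cuts after base 3 of each site, so after position 37.
Linear molecule, 1 cut → 2 fragments:
  1–37 → 37 bp
  38–200 → 163 bp
Sorted largest to smallest: 163, 37 bp.

163, 37 bp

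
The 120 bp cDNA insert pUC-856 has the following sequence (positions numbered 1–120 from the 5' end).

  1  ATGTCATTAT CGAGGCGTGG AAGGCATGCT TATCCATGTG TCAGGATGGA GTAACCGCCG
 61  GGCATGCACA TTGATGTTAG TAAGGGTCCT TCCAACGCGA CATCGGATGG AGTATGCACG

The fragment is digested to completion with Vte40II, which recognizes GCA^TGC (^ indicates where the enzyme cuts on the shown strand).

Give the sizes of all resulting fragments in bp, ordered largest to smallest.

Vte40II sites (GCATGC) start at positions 24, 62.
Vte40II cuts after base 3 of each site, so after positions 26, 64.
Linear molecule, 2 cuts → 3 fragments:
  1–26 → 26 bp
  27–64 → 38 bp
  65–120 → 56 bp
Sorted largest to smallest: 56, 38, 26 bp.

56, 38, 26 bp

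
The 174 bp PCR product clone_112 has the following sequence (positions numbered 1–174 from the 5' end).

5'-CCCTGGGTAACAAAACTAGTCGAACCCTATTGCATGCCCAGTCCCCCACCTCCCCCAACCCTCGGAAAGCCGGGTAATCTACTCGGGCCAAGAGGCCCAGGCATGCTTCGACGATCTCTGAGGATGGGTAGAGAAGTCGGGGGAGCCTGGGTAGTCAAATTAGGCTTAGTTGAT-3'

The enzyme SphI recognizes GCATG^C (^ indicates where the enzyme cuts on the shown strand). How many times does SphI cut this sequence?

2

GCATGC occurs starting at positions 32, 101.
SphI cuts at 2 sites.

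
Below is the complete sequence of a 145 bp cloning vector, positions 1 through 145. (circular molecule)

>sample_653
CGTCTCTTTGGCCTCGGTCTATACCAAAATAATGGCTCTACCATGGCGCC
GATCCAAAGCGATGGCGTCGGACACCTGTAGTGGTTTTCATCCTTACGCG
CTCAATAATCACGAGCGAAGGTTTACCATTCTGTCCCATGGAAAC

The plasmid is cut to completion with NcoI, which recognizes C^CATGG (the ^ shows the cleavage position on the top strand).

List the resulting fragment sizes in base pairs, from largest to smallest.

NcoI sites (CCATGG) start at positions 41, 136.
NcoI cuts after the first base of each site, so after positions 41, 136.
Circular molecule, 2 cuts → 2 fragments:
  42–136 → 95 bp
  137–145 then 1–41 → 9 + 41 = 50 bp
Sorted largest to smallest: 95, 50 bp.

95, 50 bp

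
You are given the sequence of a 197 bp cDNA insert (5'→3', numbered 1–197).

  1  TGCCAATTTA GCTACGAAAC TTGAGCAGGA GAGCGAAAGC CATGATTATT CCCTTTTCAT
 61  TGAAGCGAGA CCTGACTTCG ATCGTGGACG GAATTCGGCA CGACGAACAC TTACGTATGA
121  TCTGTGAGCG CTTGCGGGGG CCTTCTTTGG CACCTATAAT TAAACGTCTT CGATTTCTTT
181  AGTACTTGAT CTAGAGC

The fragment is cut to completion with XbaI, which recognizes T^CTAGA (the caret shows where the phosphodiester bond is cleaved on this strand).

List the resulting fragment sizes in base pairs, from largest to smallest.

The XbaI site (TCTAGA) starts at position 190.
XbaI cuts after the first base of each site, so after position 190.
Linear molecule, 1 cut → 2 fragments:
  1–190 → 190 bp
  191–197 → 7 bp
Sorted largest to smallest: 190, 7 bp.

190, 7 bp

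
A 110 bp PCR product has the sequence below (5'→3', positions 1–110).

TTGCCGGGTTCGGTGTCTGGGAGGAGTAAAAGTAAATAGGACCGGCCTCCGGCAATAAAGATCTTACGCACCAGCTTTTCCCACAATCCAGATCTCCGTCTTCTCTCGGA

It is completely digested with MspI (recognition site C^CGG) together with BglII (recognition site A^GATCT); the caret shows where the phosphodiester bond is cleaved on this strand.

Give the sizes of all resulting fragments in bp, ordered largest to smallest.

MspI sites (CCGG) start at positions 4, 42, 49.
MspI cuts after the first base of each site, so after positions 4, 42, 49.
BglII sites (AGATCT) start at positions 59, 90.
BglII cuts after the first base of each site, so after positions 59, 90.
Combined cut positions: 4, 42, 49, 59, 90.
Linear molecule, 5 cuts → 6 fragments:
  1–4 → 4 bp
  5–42 → 38 bp
  43–49 → 7 bp
  50–59 → 10 bp
  60–90 → 31 bp
  91–110 → 20 bp
Sorted largest to smallest: 38, 31, 20, 10, 7, 4 bp.

38, 31, 20, 10, 7, 4 bp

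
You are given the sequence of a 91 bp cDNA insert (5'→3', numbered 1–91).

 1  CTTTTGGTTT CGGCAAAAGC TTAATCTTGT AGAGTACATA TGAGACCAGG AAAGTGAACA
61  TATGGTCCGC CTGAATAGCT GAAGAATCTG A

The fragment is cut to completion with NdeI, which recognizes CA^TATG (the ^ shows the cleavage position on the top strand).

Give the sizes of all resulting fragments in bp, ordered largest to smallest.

38, 31, 22 bp

NdeI sites (CATATG) start at positions 37, 59.
NdeI cuts after base 2 of each site, so after positions 38, 60.
Linear molecule, 2 cuts → 3 fragments:
  1–38 → 38 bp
  39–60 → 22 bp
  61–91 → 31 bp
Sorted largest to smallest: 38, 31, 22 bp.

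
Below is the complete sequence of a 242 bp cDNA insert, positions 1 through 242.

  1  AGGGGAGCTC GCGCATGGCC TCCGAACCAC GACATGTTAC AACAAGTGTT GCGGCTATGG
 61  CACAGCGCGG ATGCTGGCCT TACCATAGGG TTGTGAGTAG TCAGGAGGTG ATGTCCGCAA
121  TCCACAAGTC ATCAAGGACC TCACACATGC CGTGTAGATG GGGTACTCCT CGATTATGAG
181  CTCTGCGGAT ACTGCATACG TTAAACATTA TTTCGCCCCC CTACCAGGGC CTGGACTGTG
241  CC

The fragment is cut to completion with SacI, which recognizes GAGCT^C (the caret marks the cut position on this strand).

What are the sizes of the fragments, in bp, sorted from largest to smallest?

173, 60, 9 bp

SacI sites (GAGCTC) start at positions 5, 178.
SacI cuts after base 5 of each site (before the last base), so after positions 9, 182.
Linear molecule, 2 cuts → 3 fragments:
  1–9 → 9 bp
  10–182 → 173 bp
  183–242 → 60 bp
Sorted largest to smallest: 173, 60, 9 bp.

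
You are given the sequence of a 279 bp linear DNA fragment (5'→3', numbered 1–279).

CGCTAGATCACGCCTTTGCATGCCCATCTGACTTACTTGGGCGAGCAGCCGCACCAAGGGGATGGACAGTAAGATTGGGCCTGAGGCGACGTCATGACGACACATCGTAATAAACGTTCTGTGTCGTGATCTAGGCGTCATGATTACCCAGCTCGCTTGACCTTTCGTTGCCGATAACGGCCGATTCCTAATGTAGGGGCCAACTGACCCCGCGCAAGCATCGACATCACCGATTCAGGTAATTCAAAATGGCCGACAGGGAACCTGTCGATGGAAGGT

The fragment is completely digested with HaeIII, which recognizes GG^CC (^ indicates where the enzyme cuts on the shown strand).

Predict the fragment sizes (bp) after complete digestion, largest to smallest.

101, 79, 53, 27, 19 bp

HaeIII sites (GGCC) start at positions 78, 179, 198, 251.
HaeIII cuts after base 2 of each site, so after positions 79, 180, 199, 252.
Linear molecule, 4 cuts → 5 fragments:
  1–79 → 79 bp
  80–180 → 101 bp
  181–199 → 19 bp
  200–252 → 53 bp
  253–279 → 27 bp
Sorted largest to smallest: 101, 79, 53, 27, 19 bp.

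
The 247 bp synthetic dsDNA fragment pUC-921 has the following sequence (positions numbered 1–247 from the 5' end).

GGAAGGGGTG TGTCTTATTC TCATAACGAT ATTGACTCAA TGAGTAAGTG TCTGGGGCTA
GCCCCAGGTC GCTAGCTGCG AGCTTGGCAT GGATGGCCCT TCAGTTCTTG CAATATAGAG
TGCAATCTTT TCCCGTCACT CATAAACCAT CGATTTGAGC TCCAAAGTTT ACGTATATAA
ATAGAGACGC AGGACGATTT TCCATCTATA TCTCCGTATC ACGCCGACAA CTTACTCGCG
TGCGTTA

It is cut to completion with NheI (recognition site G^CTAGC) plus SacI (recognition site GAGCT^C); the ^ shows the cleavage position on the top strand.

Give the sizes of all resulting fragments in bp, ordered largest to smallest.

90, 86, 57, 14 bp

NheI sites (GCTAGC) start at positions 57, 71.
NheI cuts after the first base of each site, so after positions 57, 71.
The SacI site (GAGCTC) starts at position 157.
SacI cuts after base 5 of each site (before the last base), so after position 161.
Combined cut positions: 57, 71, 161.
Linear molecule, 3 cuts → 4 fragments:
  1–57 → 57 bp
  58–71 → 14 bp
  72–161 → 90 bp
  162–247 → 86 bp
Sorted largest to smallest: 90, 86, 57, 14 bp.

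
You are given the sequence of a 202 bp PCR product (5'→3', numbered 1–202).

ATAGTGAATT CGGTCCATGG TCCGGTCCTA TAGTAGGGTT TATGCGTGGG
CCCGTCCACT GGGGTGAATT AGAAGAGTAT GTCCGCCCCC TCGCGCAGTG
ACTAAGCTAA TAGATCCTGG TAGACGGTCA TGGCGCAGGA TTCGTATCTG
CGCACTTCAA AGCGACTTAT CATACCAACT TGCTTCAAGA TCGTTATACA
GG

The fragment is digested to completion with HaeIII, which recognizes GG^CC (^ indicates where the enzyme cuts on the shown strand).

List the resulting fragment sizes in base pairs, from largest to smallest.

The HaeIII site (GGCC) starts at position 49.
HaeIII cuts after base 2 of each site, so after position 50.
Linear molecule, 1 cut → 2 fragments:
  1–50 → 50 bp
  51–202 → 152 bp
Sorted largest to smallest: 152, 50 bp.

152, 50 bp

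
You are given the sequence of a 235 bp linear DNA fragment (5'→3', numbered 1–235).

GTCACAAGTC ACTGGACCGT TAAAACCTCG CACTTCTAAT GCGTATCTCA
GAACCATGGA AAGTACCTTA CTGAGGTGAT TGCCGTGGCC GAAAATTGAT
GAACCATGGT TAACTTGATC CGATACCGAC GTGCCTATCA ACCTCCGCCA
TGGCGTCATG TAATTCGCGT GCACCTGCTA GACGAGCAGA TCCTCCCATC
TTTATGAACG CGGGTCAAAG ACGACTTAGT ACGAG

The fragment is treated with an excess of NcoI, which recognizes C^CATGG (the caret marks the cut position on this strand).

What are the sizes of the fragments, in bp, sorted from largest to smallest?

87, 54, 50, 44 bp

NcoI sites (CCATGG) start at positions 54, 104, 148.
NcoI cuts after the first base of each site, so after positions 54, 104, 148.
Linear molecule, 3 cuts → 4 fragments:
  1–54 → 54 bp
  55–104 → 50 bp
  105–148 → 44 bp
  149–235 → 87 bp
Sorted largest to smallest: 87, 54, 50, 44 bp.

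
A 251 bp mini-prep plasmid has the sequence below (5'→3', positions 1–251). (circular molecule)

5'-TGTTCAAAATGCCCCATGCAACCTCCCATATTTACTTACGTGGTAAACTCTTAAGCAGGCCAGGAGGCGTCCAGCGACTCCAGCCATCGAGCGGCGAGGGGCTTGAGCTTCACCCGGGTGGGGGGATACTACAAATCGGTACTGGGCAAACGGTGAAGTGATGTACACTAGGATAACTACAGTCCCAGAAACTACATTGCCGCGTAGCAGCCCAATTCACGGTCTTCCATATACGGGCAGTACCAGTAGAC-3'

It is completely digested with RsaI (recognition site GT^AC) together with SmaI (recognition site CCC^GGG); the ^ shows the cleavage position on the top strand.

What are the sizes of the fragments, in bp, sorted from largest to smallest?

125, 77, 25, 24 bp

RsaI sites (GTAC) start at positions 139, 163, 240.
RsaI cuts after base 2 of each site, so after positions 140, 164, 241.
The SmaI site (CCCGGG) starts at position 113.
SmaI cuts after base 3 of each site, so after position 115.
Combined cut positions: 115, 140, 164, 241.
Circular molecule, 4 cuts → 4 fragments:
  116–140 → 25 bp
  141–164 → 24 bp
  165–241 → 77 bp
  242–251 then 1–115 → 10 + 115 = 125 bp
Sorted largest to smallest: 125, 77, 25, 24 bp.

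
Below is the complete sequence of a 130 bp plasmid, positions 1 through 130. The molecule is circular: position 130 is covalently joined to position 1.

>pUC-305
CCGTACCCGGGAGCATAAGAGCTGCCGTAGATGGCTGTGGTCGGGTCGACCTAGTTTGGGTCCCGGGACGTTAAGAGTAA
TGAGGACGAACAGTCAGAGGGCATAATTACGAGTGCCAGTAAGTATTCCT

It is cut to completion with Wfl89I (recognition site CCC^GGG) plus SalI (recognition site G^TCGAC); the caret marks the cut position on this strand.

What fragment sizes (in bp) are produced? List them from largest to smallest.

74, 37, 19 bp

Wfl89I sites (CCCGGG) start at positions 6, 62.
Wfl89I cuts after base 3 of each site, so after positions 8, 64.
The SalI site (GTCGAC) starts at position 45.
SalI cuts after the first base of each site, so after position 45.
Combined cut positions: 8, 45, 64.
Circular molecule, 3 cuts → 3 fragments:
  9–45 → 37 bp
  46–64 → 19 bp
  65–130 then 1–8 → 66 + 8 = 74 bp
Sorted largest to smallest: 74, 37, 19 bp.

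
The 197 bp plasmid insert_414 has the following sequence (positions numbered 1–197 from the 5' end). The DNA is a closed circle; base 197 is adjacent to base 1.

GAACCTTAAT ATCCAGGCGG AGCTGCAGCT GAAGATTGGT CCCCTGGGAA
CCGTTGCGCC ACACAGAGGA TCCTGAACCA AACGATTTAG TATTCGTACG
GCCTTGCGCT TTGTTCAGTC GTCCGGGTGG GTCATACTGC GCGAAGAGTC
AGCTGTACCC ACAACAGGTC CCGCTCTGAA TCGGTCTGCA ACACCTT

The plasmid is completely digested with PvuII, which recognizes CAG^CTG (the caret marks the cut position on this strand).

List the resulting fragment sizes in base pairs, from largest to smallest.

PvuII sites (CAGCTG) start at positions 26, 150.
PvuII cuts after base 3 of each site, so after positions 28, 152.
Circular molecule, 2 cuts → 2 fragments:
  29–152 → 124 bp
  153–197 then 1–28 → 45 + 28 = 73 bp
Sorted largest to smallest: 124, 73 bp.

124, 73 bp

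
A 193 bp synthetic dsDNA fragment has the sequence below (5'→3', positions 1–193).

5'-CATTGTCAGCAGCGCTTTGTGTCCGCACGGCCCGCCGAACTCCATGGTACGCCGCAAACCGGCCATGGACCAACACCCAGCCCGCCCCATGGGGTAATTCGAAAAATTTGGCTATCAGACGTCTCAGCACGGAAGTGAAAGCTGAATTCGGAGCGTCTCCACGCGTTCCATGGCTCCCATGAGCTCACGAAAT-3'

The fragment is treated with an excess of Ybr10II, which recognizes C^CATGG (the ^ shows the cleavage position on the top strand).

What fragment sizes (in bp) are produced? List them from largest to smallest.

81, 42, 25, 24, 21 bp

Ybr10II sites (CCATGG) start at positions 42, 63, 87, 168.
Ybr10II cuts after the first base of each site, so after positions 42, 63, 87, 168.
Linear molecule, 4 cuts → 5 fragments:
  1–42 → 42 bp
  43–63 → 21 bp
  64–87 → 24 bp
  88–168 → 81 bp
  169–193 → 25 bp
Sorted largest to smallest: 81, 42, 25, 24, 21 bp.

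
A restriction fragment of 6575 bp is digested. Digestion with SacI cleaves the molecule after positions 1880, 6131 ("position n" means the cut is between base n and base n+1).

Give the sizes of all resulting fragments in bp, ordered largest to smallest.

Linear molecule, 2 cuts → 3 fragments:
  1880 − 0 = 1880 bp
  6131 − 1880 = 4251 bp
  6575 − 6131 = 444 bp
Sorted largest to smallest: 4251, 1880, 444 bp.

4251, 1880, 444 bp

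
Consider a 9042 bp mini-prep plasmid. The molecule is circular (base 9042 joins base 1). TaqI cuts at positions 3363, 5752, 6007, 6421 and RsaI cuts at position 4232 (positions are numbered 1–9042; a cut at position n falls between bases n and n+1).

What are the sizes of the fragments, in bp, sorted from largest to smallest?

Combined cut positions (sorted): 3363, 4232, 5752, 6007, 6421.
Circular molecule, 5 cuts → 5 fragments:
  4232 − 3363 = 869 bp
  5752 − 4232 = 1520 bp
  6007 − 5752 = 255 bp
  6421 − 6007 = 414 bp
  wrap: 9042 − 6421 + 3363 = 5984 bp
Sorted largest to smallest: 5984, 1520, 869, 414, 255 bp.

5984, 1520, 869, 414, 255 bp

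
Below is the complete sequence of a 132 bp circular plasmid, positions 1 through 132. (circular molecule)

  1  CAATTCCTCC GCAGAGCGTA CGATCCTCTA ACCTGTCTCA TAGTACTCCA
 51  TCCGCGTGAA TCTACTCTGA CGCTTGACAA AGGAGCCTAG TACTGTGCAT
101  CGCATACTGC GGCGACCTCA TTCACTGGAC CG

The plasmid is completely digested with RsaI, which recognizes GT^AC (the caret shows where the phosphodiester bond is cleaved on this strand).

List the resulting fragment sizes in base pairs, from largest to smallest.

RsaI sites (GTAC) start at positions 18, 43, 90.
RsaI cuts after base 2 of each site, so after positions 19, 44, 91.
Circular molecule, 3 cuts → 3 fragments:
  20–44 → 25 bp
  45–91 → 47 bp
  92–132 then 1–19 → 41 + 19 = 60 bp
Sorted largest to smallest: 60, 47, 25 bp.

60, 47, 25 bp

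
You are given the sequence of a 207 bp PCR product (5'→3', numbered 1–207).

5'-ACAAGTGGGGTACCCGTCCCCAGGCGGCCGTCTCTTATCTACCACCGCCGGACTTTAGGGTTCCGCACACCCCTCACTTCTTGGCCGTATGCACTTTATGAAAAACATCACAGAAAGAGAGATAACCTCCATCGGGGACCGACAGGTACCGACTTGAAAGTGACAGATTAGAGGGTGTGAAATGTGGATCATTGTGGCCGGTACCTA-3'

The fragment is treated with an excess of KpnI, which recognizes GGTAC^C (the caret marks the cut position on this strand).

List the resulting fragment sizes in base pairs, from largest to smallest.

KpnI sites (GGTACC) start at positions 9, 145, 200.
KpnI cuts after base 5 of each site (before the last base), so after positions 13, 149, 204.
Linear molecule, 3 cuts → 4 fragments:
  1–13 → 13 bp
  14–149 → 136 bp
  150–204 → 55 bp
  205–207 → 3 bp
Sorted largest to smallest: 136, 55, 13, 3 bp.

136, 55, 13, 3 bp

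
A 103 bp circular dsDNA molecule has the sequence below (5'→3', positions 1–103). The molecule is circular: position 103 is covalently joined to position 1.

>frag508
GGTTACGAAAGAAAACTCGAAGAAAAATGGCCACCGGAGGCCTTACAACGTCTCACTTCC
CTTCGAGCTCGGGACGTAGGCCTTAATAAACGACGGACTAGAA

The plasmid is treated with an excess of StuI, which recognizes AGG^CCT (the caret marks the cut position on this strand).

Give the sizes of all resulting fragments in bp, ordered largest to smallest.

63, 40 bp

StuI sites (AGGCCT) start at positions 38, 78.
StuI cuts after base 3 of each site, so after positions 40, 80.
Circular molecule, 2 cuts → 2 fragments:
  41–80 → 40 bp
  81–103 then 1–40 → 23 + 40 = 63 bp
Sorted largest to smallest: 63, 40 bp.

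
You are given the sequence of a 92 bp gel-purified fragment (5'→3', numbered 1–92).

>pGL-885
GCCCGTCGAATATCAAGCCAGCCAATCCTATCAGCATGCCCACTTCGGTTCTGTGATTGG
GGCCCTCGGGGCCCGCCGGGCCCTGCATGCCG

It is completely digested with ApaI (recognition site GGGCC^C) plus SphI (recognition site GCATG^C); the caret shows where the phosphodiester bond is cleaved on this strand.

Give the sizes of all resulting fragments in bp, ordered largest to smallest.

ApaI sites (GGGCCC) start at positions 60, 69, 78.
ApaI cuts after base 5 of each site (before the last base), so after positions 64, 73, 82.
SphI sites (GCATGC) start at positions 34, 85.
SphI cuts after base 5 of each site (before the last base), so after positions 38, 89.
Combined cut positions: 38, 64, 73, 82, 89.
Linear molecule, 5 cuts → 6 fragments:
  1–38 → 38 bp
  39–64 → 26 bp
  65–73 → 9 bp
  74–82 → 9 bp
  83–89 → 7 bp
  90–92 → 3 bp
Sorted largest to smallest: 38, 26, 9, 9, 7, 3 bp.

38, 26, 9, 9, 7, 3 bp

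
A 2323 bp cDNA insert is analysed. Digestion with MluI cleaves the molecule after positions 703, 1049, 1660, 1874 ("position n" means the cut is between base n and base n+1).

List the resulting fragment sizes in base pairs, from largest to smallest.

703, 611, 449, 346, 214 bp

Linear molecule, 4 cuts → 5 fragments:
  703 − 0 = 703 bp
  1049 − 703 = 346 bp
  1660 − 1049 = 611 bp
  1874 − 1660 = 214 bp
  2323 − 1874 = 449 bp
Sorted largest to smallest: 703, 611, 449, 346, 214 bp.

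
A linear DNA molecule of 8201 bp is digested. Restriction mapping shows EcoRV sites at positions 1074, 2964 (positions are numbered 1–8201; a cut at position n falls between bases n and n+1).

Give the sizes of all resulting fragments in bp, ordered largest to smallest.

5237, 1890, 1074 bp

Linear molecule, 2 cuts → 3 fragments:
  1074 − 0 = 1074 bp
  2964 − 1074 = 1890 bp
  8201 − 2964 = 5237 bp
Sorted largest to smallest: 5237, 1890, 1074 bp.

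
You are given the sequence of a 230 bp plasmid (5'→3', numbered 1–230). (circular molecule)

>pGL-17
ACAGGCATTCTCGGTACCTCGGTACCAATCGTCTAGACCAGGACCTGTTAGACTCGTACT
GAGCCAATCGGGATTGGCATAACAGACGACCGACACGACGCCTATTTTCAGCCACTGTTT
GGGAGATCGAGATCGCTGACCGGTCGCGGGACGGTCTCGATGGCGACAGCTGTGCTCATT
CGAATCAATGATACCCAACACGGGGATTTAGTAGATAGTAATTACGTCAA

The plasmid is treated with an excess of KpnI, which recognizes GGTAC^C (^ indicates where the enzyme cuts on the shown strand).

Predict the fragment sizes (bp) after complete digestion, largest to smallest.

222, 8 bp

KpnI sites (GGTACC) start at positions 13, 21.
KpnI cuts after base 5 of each site (before the last base), so after positions 17, 25.
Circular molecule, 2 cuts → 2 fragments:
  18–25 → 8 bp
  26–230 then 1–17 → 205 + 17 = 222 bp
Sorted largest to smallest: 222, 8 bp.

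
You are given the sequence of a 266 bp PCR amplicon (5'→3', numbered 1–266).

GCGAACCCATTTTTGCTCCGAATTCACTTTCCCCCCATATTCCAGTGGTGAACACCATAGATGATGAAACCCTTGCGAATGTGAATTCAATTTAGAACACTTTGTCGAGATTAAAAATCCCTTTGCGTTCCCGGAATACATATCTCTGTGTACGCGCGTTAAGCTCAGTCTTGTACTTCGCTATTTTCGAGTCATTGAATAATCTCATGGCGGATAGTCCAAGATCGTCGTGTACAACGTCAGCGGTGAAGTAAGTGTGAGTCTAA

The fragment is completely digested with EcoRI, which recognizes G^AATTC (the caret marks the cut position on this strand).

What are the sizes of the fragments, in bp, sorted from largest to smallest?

EcoRI sites (GAATTC) start at positions 20, 83.
EcoRI cuts after the first base of each site, so after positions 20, 83.
Linear molecule, 2 cuts → 3 fragments:
  1–20 → 20 bp
  21–83 → 63 bp
  84–266 → 183 bp
Sorted largest to smallest: 183, 63, 20 bp.

183, 63, 20 bp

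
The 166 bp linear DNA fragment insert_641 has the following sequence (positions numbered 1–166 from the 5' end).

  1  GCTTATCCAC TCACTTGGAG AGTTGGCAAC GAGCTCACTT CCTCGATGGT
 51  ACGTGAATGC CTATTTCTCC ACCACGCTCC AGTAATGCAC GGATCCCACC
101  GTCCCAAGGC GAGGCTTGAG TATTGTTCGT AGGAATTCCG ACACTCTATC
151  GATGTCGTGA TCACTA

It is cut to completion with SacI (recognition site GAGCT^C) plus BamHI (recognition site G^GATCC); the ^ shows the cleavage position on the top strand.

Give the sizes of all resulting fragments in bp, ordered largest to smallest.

The SacI site (GAGCTC) starts at position 31.
SacI cuts after base 5 of each site (before the last base), so after position 35.
The BamHI site (GGATCC) starts at position 91.
BamHI cuts after the first base of each site, so after position 91.
Combined cut positions: 35, 91.
Linear molecule, 2 cuts → 3 fragments:
  1–35 → 35 bp
  36–91 → 56 bp
  92–166 → 75 bp
Sorted largest to smallest: 75, 56, 35 bp.

75, 56, 35 bp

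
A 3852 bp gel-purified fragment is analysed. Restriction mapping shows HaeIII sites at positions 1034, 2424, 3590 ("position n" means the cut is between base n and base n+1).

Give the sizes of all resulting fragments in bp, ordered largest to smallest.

1390, 1166, 1034, 262 bp

Linear molecule, 3 cuts → 4 fragments:
  1034 − 0 = 1034 bp
  2424 − 1034 = 1390 bp
  3590 − 2424 = 1166 bp
  3852 − 3590 = 262 bp
Sorted largest to smallest: 1390, 1166, 1034, 262 bp.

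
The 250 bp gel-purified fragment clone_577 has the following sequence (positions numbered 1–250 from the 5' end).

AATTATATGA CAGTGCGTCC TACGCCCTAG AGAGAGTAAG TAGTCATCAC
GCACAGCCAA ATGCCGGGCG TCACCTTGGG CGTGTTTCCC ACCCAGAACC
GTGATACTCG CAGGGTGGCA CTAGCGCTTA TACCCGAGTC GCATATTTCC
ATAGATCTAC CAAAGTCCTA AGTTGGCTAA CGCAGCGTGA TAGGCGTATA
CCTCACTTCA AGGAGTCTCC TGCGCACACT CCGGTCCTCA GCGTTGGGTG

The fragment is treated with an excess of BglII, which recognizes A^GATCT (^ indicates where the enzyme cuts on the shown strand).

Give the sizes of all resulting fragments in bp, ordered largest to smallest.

153, 97 bp

The BglII site (AGATCT) starts at position 153.
BglII cuts after the first base of each site, so after position 153.
Linear molecule, 1 cut → 2 fragments:
  1–153 → 153 bp
  154–250 → 97 bp
Sorted largest to smallest: 153, 97 bp.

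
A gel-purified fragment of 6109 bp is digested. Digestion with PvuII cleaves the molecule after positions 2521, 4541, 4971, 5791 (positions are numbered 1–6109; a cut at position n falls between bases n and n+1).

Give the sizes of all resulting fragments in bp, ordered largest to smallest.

Linear molecule, 4 cuts → 5 fragments:
  2521 − 0 = 2521 bp
  4541 − 2521 = 2020 bp
  4971 − 4541 = 430 bp
  5791 − 4971 = 820 bp
  6109 − 5791 = 318 bp
Sorted largest to smallest: 2521, 2020, 820, 430, 318 bp.

2521, 2020, 820, 430, 318 bp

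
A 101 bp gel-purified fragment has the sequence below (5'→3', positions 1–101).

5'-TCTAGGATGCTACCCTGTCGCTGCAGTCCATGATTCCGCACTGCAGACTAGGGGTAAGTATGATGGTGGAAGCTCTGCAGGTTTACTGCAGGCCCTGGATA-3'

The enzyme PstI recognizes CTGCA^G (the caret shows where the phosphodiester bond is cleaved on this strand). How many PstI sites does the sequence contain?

CTGCAG occurs starting at positions 21, 41, 75, 86.
PstI cuts at 4 sites.

4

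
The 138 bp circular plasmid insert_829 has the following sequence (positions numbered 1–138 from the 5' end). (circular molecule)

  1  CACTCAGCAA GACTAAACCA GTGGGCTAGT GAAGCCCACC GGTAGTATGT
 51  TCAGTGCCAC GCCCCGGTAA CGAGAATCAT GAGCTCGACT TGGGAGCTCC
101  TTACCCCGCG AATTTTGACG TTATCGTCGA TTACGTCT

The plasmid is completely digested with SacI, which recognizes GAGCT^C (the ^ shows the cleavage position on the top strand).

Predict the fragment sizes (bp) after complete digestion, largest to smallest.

125, 13 bp

SacI sites (GAGCTC) start at positions 81, 94.
SacI cuts after base 5 of each site (before the last base), so after positions 85, 98.
Circular molecule, 2 cuts → 2 fragments:
  86–98 → 13 bp
  99–138 then 1–85 → 40 + 85 = 125 bp
Sorted largest to smallest: 125, 13 bp.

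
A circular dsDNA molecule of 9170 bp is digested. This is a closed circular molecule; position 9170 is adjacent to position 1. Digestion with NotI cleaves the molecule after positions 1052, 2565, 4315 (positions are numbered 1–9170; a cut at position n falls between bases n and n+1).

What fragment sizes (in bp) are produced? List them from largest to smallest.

5907, 1750, 1513 bp

Circular molecule, 3 cuts → 3 fragments:
  2565 − 1052 = 1513 bp
  4315 − 2565 = 1750 bp
  wrap: 9170 − 4315 + 1052 = 5907 bp
Sorted largest to smallest: 5907, 1750, 1513 bp.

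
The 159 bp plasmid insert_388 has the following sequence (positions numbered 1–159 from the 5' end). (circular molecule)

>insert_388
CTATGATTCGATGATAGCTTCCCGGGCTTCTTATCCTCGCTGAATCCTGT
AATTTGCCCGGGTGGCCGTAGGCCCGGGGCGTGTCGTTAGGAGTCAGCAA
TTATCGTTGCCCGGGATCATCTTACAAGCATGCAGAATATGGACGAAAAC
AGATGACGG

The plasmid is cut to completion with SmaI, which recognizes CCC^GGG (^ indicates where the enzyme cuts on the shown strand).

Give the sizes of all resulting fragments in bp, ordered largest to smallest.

SmaI sites (CCCGGG) start at positions 21, 57, 73, 110.
SmaI cuts after base 3 of each site, so after positions 23, 59, 75, 112.
Circular molecule, 4 cuts → 4 fragments:
  24–59 → 36 bp
  60–75 → 16 bp
  76–112 → 37 bp
  113–159 then 1–23 → 47 + 23 = 70 bp
Sorted largest to smallest: 70, 37, 36, 16 bp.

70, 37, 36, 16 bp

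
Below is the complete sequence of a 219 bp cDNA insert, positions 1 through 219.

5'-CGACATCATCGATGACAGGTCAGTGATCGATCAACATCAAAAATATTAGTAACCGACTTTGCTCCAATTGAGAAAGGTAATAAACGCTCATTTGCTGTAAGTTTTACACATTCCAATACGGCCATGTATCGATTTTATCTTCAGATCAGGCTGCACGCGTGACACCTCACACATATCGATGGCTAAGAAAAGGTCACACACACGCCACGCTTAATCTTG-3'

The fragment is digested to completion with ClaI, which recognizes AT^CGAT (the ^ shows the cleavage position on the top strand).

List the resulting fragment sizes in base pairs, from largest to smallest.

102, 47, 43, 18, 9 bp

ClaI sites (ATCGAT) start at positions 8, 26, 128, 175.
ClaI cuts after base 2 of each site, so after positions 9, 27, 129, 176.
Linear molecule, 4 cuts → 5 fragments:
  1–9 → 9 bp
  10–27 → 18 bp
  28–129 → 102 bp
  130–176 → 47 bp
  177–219 → 43 bp
Sorted largest to smallest: 102, 47, 43, 18, 9 bp.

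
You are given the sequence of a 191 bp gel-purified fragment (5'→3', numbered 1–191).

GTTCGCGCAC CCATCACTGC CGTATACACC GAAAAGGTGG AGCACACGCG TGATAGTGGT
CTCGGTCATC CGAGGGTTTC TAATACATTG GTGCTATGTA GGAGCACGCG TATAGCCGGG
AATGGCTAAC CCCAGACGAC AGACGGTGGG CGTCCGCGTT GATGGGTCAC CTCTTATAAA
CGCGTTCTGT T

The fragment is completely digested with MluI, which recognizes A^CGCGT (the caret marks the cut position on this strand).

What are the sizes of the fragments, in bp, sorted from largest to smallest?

MluI sites (ACGCGT) start at positions 46, 106, 180.
MluI cuts after the first base of each site, so after positions 46, 106, 180.
Linear molecule, 3 cuts → 4 fragments:
  1–46 → 46 bp
  47–106 → 60 bp
  107–180 → 74 bp
  181–191 → 11 bp
Sorted largest to smallest: 74, 60, 46, 11 bp.

74, 60, 46, 11 bp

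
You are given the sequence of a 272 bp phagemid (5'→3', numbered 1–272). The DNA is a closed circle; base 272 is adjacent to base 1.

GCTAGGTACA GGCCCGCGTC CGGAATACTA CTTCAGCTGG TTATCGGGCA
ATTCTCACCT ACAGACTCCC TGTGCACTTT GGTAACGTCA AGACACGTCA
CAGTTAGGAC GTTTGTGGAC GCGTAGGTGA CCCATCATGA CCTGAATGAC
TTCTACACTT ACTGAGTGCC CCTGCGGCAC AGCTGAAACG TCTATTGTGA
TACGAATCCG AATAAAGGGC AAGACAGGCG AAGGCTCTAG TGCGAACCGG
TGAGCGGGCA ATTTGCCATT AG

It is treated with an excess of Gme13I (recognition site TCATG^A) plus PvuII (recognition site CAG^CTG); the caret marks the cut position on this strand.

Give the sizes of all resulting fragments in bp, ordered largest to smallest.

The Gme13I site (TCATGA) starts at position 135.
Gme13I cuts after base 5 of each site (before the last base), so after position 139.
PvuII sites (CAGCTG) start at positions 34, 180.
PvuII cuts after base 3 of each site, so after positions 36, 182.
Combined cut positions: 36, 139, 182.
Circular molecule, 3 cuts → 3 fragments:
  37–139 → 103 bp
  140–182 → 43 bp
  183–272 then 1–36 → 90 + 36 = 126 bp
Sorted largest to smallest: 126, 103, 43 bp.

126, 103, 43 bp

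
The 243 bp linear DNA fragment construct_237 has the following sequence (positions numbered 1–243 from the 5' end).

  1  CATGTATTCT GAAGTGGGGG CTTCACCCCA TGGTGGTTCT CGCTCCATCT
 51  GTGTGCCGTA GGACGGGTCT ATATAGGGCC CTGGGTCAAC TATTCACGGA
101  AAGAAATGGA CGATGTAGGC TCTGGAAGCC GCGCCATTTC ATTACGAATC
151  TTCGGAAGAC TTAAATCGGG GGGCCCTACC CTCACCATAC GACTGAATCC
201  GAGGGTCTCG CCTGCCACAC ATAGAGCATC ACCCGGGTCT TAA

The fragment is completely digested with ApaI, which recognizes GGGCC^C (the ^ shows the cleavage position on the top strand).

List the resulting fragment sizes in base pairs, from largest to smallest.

95, 80, 68 bp

ApaI sites (GGGCCC) start at positions 76, 171.
ApaI cuts after base 5 of each site (before the last base), so after positions 80, 175.
Linear molecule, 2 cuts → 3 fragments:
  1–80 → 80 bp
  81–175 → 95 bp
  176–243 → 68 bp
Sorted largest to smallest: 95, 80, 68 bp.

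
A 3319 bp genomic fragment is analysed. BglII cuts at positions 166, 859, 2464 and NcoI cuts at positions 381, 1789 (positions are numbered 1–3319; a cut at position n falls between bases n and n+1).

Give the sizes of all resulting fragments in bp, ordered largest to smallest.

Combined cut positions (sorted): 166, 381, 859, 1789, 2464.
Linear molecule, 5 cuts → 6 fragments:
  166 − 0 = 166 bp
  381 − 166 = 215 bp
  859 − 381 = 478 bp
  1789 − 859 = 930 bp
  2464 − 1789 = 675 bp
  3319 − 2464 = 855 bp
Sorted largest to smallest: 930, 855, 675, 478, 215, 166 bp.

930, 855, 675, 478, 215, 166 bp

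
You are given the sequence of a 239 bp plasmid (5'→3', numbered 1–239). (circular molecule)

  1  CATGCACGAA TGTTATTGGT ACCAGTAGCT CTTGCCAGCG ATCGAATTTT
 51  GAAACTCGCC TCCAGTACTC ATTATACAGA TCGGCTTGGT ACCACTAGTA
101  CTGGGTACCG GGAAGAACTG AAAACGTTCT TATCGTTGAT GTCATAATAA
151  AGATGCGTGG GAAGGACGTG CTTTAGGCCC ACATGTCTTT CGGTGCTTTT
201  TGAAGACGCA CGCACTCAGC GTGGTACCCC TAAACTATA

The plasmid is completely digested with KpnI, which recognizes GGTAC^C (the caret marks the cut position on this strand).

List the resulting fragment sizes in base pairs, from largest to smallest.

KpnI sites (GGTACC) start at positions 18, 88, 104, 223.
KpnI cuts after base 5 of each site (before the last base), so after positions 22, 92, 108, 227.
Circular molecule, 4 cuts → 4 fragments:
  23–92 → 70 bp
  93–108 → 16 bp
  109–227 → 119 bp
  228–239 then 1–22 → 12 + 22 = 34 bp
Sorted largest to smallest: 119, 70, 34, 16 bp.

119, 70, 34, 16 bp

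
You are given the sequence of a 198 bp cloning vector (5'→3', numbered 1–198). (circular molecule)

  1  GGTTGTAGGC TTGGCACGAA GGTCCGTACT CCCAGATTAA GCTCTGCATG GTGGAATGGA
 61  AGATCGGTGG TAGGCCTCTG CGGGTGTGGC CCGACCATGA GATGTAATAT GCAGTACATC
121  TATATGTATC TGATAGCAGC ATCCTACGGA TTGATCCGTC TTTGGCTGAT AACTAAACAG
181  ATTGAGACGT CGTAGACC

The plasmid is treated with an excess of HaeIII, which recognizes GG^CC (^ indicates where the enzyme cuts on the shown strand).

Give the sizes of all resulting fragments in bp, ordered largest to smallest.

HaeIII sites (GGCC) start at positions 73, 88.
HaeIII cuts after base 2 of each site, so after positions 74, 89.
Circular molecule, 2 cuts → 2 fragments:
  75–89 → 15 bp
  90–198 then 1–74 → 109 + 74 = 183 bp
Sorted largest to smallest: 183, 15 bp.

183, 15 bp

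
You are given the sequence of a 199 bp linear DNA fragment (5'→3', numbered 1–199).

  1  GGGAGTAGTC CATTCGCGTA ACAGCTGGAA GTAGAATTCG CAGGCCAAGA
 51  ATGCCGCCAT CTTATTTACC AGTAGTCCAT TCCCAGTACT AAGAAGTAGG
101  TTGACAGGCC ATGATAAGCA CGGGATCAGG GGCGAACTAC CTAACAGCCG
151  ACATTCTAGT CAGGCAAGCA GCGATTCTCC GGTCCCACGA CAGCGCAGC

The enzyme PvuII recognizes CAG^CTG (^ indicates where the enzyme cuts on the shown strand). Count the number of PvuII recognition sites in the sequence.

CAGCTG occurs starting at position 22.
PvuII cuts at 1 site.

1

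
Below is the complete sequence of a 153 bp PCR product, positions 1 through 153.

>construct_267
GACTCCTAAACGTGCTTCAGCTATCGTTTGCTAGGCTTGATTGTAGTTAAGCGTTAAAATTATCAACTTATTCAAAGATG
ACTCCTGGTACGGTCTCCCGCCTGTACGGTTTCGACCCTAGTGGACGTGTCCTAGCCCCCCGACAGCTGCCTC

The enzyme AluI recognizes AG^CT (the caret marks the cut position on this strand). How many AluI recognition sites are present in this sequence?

AGCT occurs starting at positions 19, 145.
AluI cuts at 2 sites.

2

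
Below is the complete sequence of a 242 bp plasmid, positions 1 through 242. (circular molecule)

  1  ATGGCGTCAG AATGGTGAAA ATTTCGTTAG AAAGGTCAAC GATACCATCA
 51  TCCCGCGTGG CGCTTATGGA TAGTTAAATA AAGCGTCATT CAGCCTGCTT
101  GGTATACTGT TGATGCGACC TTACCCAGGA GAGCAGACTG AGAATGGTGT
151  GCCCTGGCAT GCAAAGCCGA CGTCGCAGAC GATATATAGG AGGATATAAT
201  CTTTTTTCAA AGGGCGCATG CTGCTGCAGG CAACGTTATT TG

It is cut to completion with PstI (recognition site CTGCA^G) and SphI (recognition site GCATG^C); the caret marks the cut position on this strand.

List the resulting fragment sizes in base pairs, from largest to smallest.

The PstI site (CTGCAG) starts at position 224.
PstI cuts after base 5 of each site (before the last base), so after position 228.
SphI sites (GCATGC) start at positions 157, 216.
SphI cuts after base 5 of each site (before the last base), so after positions 161, 220.
Combined cut positions: 161, 220, 228.
Circular molecule, 3 cuts → 3 fragments:
  162–220 → 59 bp
  221–228 → 8 bp
  229–242 then 1–161 → 14 + 161 = 175 bp
Sorted largest to smallest: 175, 59, 8 bp.

175, 59, 8 bp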